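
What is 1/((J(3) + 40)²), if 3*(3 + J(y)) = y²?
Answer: 1/1600 ≈ 0.00062500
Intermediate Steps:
J(y) = -3 + y²/3
1/((J(3) + 40)²) = 1/(((-3 + (⅓)*3²) + 40)²) = 1/(((-3 + (⅓)*9) + 40)²) = 1/(((-3 + 3) + 40)²) = 1/((0 + 40)²) = 1/(40²) = 1/1600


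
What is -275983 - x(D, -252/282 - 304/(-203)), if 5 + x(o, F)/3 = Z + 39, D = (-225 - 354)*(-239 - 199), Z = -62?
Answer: -275899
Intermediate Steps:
D = 253602 (D = -579*(-438) = 253602)
x(o, F) = -84 (x(o, F) = -15 + 3*(-62 + 39) = -15 + 3*(-23) = -15 - 69 = -84)
-275983 - x(D, -252/282 - 304/(-203)) = -275983 - 1*(-84) = -275983 + 84 = -275899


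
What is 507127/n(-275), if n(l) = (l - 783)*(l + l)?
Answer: 22049/25300 ≈ 0.87150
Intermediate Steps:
n(l) = 2*l*(-783 + l) (n(l) = (-783 + l)*(2*l) = 2*l*(-783 + l))
507127/n(-275) = 507127/((2*(-275)*(-783 - 275))) = 507127/((2*(-275)*(-1058))) = 507127/581900 = 507127*(1/581900) = 22049/25300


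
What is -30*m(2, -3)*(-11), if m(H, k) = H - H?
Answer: 0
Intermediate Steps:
m(H, k) = 0
-30*m(2, -3)*(-11) = -30*0*(-11) = 0*(-11) = 0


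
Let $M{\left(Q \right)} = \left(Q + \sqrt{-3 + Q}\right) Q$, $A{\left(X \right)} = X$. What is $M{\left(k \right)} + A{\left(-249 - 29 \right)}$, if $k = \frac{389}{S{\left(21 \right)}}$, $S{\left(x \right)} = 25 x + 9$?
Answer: $- \frac{79122047}{285156} + \frac{389 i \sqrt{647742}}{285156} \approx -277.47 + 1.0979 i$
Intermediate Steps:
$S{\left(x \right)} = 9 + 25 x$
$k = \frac{389}{534}$ ($k = \frac{389}{9 + 25 \cdot 21} = \frac{389}{9 + 525} = \frac{389}{534} \approx 0.72846$)
$M{\left(Q \right)} = Q \left(Q + \sqrt{-3 + Q}\right)$
$M{\left(k \right)} + A{\left(-249 - 29 \right)} = \frac{389 \left(\frac{389}{534} + \sqrt{-3 + \frac{389}{534}}\right)}{534} - 278 = \frac{389 \left(\frac{389}{534} + \sqrt{- \frac{1213}{534}}\right)}{534} - 278 = \frac{389 \left(\frac{389}{534} + \frac{i \sqrt{647742}}{534}\right)}{534} - 278 = \left(\frac{151321}{285156} + \frac{389 i \sqrt{647742}}{285156}\right) - 278 = - \frac{79122047}{285156} + \frac{389 i \sqrt{647742}}{285156}$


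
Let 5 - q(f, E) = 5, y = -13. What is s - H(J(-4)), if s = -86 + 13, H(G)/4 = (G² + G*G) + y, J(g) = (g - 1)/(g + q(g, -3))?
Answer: -67/2 ≈ -33.500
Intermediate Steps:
q(f, E) = 0 (q(f, E) = 5 - 1*5 = 5 - 5 = 0)
J(g) = (-1 + g)/g (J(g) = (g - 1)/(g + 0) = (-1 + g)/g)
H(G) = -52 + 8*G² (H(G) = 4*((G² + G*G) - 13) = 4*((G² + G²) - 13) = 4*(2*G² - 13) = 4*(-13 + 2*G²) = -52 + 8*G²)
s = -73
s - H(J(-4)) = -73 - (-52 + 8*((-1 - 4)/(-4))²) = -73 - (-52 + 8*(-¼*(-5))²) = -73 - (-52 + 8*(5/4)²) = -73 - (-52 + 8*(25/16)) = -73 - (-52 + 25/2) = -73 - 1*(-79/2) = -73 + 79/2 = -67/2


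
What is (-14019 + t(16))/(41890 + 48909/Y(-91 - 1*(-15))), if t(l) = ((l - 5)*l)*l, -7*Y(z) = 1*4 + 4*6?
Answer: -44812/118651 ≈ -0.37768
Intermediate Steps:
Y(z) = -4 (Y(z) = -(1*4 + 4*6)/7 = -(4 + 24)/7 = -1/7*28 = -4)
t(l) = l**2*(-5 + l) (t(l) = ((-5 + l)*l)*l = (l*(-5 + l))*l = l**2*(-5 + l))
(-14019 + t(16))/(41890 + 48909/Y(-91 - 1*(-15))) = (-14019 + 16**2*(-5 + 16))/(41890 + 48909/(-4)) = (-14019 + 256*11)/(41890 + 48909*(-1/4)) = (-14019 + 2816)/(41890 - 48909/4) = -11203/118651/4 = -11203*4/118651 = -44812/118651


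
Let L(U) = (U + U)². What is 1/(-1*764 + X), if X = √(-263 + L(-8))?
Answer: -764/583703 - I*√7/583703 ≈ -0.0013089 - 4.5327e-6*I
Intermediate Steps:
L(U) = 4*U² (L(U) = (2*U)² = 4*U²)
X = I*√7 (X = √(-263 + 4*(-8)²) = √(-263 + 4*64) = √(-263 + 256) = √(-7) = I*√7 ≈ 2.6458*I)
1/(-1*764 + X) = 1/(-1*764 + I*√7) = 1/(-764 + I*√7)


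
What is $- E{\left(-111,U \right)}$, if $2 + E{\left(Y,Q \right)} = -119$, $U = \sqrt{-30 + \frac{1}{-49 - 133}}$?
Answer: $121$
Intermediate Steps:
$U = \frac{i \sqrt{993902}}{182}$ ($U = \sqrt{-30 + \frac{1}{-182}} = \sqrt{-30 - \frac{1}{182}} = \sqrt{- \frac{5461}{182}} = \frac{i \sqrt{993902}}{182} \approx 5.4777 i$)
$E{\left(Y,Q \right)} = -121$ ($E{\left(Y,Q \right)} = -2 - 119 = -121$)
$- E{\left(-111,U \right)} = \left(-1\right) \left(-121\right) = 121$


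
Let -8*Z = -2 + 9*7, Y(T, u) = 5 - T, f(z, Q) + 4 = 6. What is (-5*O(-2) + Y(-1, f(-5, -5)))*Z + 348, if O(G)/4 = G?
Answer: -11/4 ≈ -2.7500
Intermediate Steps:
f(z, Q) = 2 (f(z, Q) = -4 + 6 = 2)
O(G) = 4*G
Z = -61/8 (Z = -(-2 + 9*7)/8 = -(-2 + 63)/8 = -⅛*61 = -61/8 ≈ -7.6250)
(-5*O(-2) + Y(-1, f(-5, -5)))*Z + 348 = (-20*(-2) + (5 - 1*(-1)))*(-61/8) + 348 = (-5*(-8) + (5 + 1))*(-61/8) + 348 = (40 + 6)*(-61/8) + 348 = 46*(-61/8) + 348 = -1403/4 + 348 = -11/4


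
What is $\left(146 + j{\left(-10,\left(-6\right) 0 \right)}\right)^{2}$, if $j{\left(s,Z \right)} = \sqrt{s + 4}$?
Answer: $\left(146 + i \sqrt{6}\right)^{2} \approx 21310.0 + 715.25 i$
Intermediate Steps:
$j{\left(s,Z \right)} = \sqrt{4 + s}$
$\left(146 + j{\left(-10,\left(-6\right) 0 \right)}\right)^{2} = \left(146 + \sqrt{4 - 10}\right)^{2} = \left(146 + \sqrt{-6}\right)^{2} = \left(146 + i \sqrt{6}\right)^{2}$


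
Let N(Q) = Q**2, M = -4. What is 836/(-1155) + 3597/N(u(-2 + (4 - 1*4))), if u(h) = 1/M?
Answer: 6042884/105 ≈ 57551.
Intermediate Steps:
u(h) = -1/4 (u(h) = 1/(-4) = -1/4)
836/(-1155) + 3597/N(u(-2 + (4 - 1*4))) = 836/(-1155) + 3597/((-1/4)**2) = 836*(-1/1155) + 3597/(1/16) = -76/105 + 3597*16 = -76/105 + 57552 = 6042884/105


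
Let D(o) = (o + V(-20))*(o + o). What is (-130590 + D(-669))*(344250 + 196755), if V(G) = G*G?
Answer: 124069758660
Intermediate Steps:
V(G) = G²
D(o) = 2*o*(400 + o) (D(o) = (o + (-20)²)*(o + o) = (o + 400)*(2*o) = (400 + o)*(2*o) = 2*o*(400 + o))
(-130590 + D(-669))*(344250 + 196755) = (-130590 + 2*(-669)*(400 - 669))*(344250 + 196755) = (-130590 + 2*(-669)*(-269))*541005 = (-130590 + 359922)*541005 = 229332*541005 = 124069758660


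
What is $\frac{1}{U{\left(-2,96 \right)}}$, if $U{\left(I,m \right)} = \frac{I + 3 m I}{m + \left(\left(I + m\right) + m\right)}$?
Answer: $- \frac{143}{289} \approx -0.49481$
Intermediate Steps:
$U{\left(I,m \right)} = \frac{I + 3 I m}{I + 3 m}$ ($U{\left(I,m \right)} = \frac{I + 3 I m}{m + \left(I + 2 m\right)} = \frac{I + 3 I m}{I + 3 m}$)
$\frac{1}{U{\left(-2,96 \right)}} = \frac{1}{\left(-2\right) \frac{1}{-2 + 3 \cdot 96} \left(1 + 3 \cdot 96\right)} = \frac{1}{\left(-2\right) \frac{1}{-2 + 288} \left(1 + 288\right)} = \frac{1}{\left(-2\right) \frac{1}{286} \cdot 289} = \frac{1}{- \frac{289}{143}} = - \frac{143}{289}$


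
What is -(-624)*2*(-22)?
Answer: -27456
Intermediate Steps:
-(-624)*2*(-22) = -52*(-24)*(-22) = 1248*(-22) = -27456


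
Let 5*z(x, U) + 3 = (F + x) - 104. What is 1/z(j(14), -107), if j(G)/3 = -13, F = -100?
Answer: -5/246 ≈ -0.020325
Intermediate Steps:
j(G) = -39 (j(G) = 3*(-13) = -39)
z(x, U) = -207/5 + x/5 (z(x, U) = -3/5 + ((-100 + x) - 104)/5 = -3/5 + (-204 + x)/5 = -3/5 + (-204/5 + x/5) = -207/5 + x/5)
1/z(j(14), -107) = 1/(-207/5 + (1/5)*(-39)) = 1/(-207/5 - 39/5) = 1/(-246/5) = -5/246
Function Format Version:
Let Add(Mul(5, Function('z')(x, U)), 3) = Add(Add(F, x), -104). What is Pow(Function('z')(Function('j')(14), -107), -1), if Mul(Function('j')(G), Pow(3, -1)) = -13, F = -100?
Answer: Rational(-5, 246) ≈ -0.020325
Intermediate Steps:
Function('j')(G) = -39 (Function('j')(G) = Mul(3, -13) = -39)
Function('z')(x, U) = Add(Rational(-207, 5), Mul(Rational(1, 5), x)) (Function('z')(x, U) = Add(Rational(-3, 5), Mul(Rational(1, 5), Add(Add(-100, x), -104))) = Add(Rational(-3, 5), Mul(Rational(1, 5), Add(-204, x))) = Add(Rational(-3, 5), Add(Rational(-204, 5), Mul(Rational(1, 5), x))) = Add(Rational(-207, 5), Mul(Rational(1, 5), x)))
Pow(Function('z')(Function('j')(14), -107), -1) = Pow(Add(Rational(-207, 5), Mul(Rational(1, 5), -39)), -1) = Pow(Add(Rational(-207, 5), Rational(-39, 5)), -1) = Pow(Rational(-246, 5), -1) = Rational(-5, 246)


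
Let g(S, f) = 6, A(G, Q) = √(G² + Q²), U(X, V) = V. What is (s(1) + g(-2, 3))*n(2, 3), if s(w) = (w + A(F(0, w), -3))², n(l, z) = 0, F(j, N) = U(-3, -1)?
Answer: 0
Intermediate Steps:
F(j, N) = -1
s(w) = (w + √10)² (s(w) = (w + √((-1)² + (-3)²))² = (w + √(1 + 9))² = (w + √10)²)
(s(1) + g(-2, 3))*n(2, 3) = ((1 + √10)² + 6)*0 = (6 + (1 + √10)²)*0 = 0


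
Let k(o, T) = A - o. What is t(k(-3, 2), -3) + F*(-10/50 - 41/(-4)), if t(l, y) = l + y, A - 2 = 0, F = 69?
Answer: 13909/20 ≈ 695.45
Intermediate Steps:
A = 2 (A = 2 + 0 = 2)
k(o, T) = 2 - o
t(k(-3, 2), -3) + F*(-10/50 - 41/(-4)) = ((2 - 1*(-3)) - 3) + 69*(-10/50 - 41/(-4)) = ((2 + 3) - 3) + 69*(-10*1/50 - 41*(-1/4)) = (5 - 3) + 69*(-1/5 + 41/4) = 2 + 69*(201/20) = 2 + 13869/20 = 13909/20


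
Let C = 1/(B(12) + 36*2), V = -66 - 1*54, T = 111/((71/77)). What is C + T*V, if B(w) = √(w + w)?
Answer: -220512387/15265 - √6/2580 ≈ -14446.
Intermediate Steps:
B(w) = √2*√w (B(w) = √(2*w) = √2*√w)
T = 8547/71 (T = 111/((71*(1/77))) = 111/(71/77) = 111*(77/71) = 8547/71 ≈ 120.38)
V = -120 (V = -66 - 54 = -120)
C = 1/(72 + 2*√6) (C = 1/(√2*√12 + 36*2) = 1/(√2*(2*√3) + 72) = 1/(2*√6 + 72) = 1/(72 + 2*√6) ≈ 0.013004)
C + T*V = (3/215 - √6/2580) + (8547/71)*(-120) = (3/215 - √6/2580) - 1025640/71 = -220512387/15265 - √6/2580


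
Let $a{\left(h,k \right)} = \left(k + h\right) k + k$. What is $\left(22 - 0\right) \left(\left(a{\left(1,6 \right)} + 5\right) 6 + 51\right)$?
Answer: $8118$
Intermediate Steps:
$a{\left(h,k \right)} = k + k \left(h + k\right)$ ($a{\left(h,k \right)} = \left(h + k\right) k + k = k \left(h + k\right) + k = k + k \left(h + k\right)$)
$\left(22 - 0\right) \left(\left(a{\left(1,6 \right)} + 5\right) 6 + 51\right) = \left(22 - 0\right) \left(\left(6 \left(1 + 1 + 6\right) + 5\right) 6 + 51\right) = \left(22 + 0\right) \left(\left(6 \cdot 8 + 5\right) 6 + 51\right) = 22 \left(\left(48 + 5\right) 6 + 51\right) = 22 \left(53 \cdot 6 + 51\right) = 22 \left(318 + 51\right) = 22 \cdot 369 = 8118$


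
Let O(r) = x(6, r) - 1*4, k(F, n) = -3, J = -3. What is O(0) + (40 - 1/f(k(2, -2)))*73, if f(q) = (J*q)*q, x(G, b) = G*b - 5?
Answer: 78670/27 ≈ 2913.7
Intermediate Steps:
x(G, b) = -5 + G*b
O(r) = -9 + 6*r (O(r) = (-5 + 6*r) - 1*4 = (-5 + 6*r) - 4 = -9 + 6*r)
f(q) = -3*q² (f(q) = (-3*q)*q = -3*q²)
O(0) + (40 - 1/f(k(2, -2)))*73 = (-9 + 6*0) + (40 - 1/((-3*(-3)²)))*73 = (-9 + 0) + (40 - 1/((-3*9)))*73 = -9 + (40 - 1/(-27))*73 = -9 + (40 - 1*(-1/27))*73 = -9 + (40 + 1/27)*73 = -9 + (1081/27)*73 = -9 + 78913/27 = 78670/27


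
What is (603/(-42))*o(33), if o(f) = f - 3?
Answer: -3015/7 ≈ -430.71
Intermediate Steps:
o(f) = -3 + f
(603/(-42))*o(33) = (603/(-42))*(-3 + 33) = (603*(-1/42))*30 = -201/14*30 = -3015/7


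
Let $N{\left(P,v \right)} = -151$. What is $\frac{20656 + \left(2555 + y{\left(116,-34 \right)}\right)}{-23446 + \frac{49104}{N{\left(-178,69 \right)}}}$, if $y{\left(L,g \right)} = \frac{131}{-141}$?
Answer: $- \frac{49416562}{50611245} \approx -0.97639$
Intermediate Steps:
$y{\left(L,g \right)} = - \frac{131}{141}$ ($y{\left(L,g \right)} = 131 \left(- \frac{1}{141}\right) = - \frac{131}{141}$)
$\frac{20656 + \left(2555 + y{\left(116,-34 \right)}\right)}{-23446 + \frac{49104}{N{\left(-178,69 \right)}}} = \frac{20656 + \left(2555 - \frac{131}{141}\right)}{-23446 + \frac{49104}{-151}} = \frac{20656 + \frac{360124}{141}}{-23446 + 49104 \left(- \frac{1}{151}\right)} = \frac{3272620}{141 \left(-23446 - \frac{49104}{151}\right)} = \frac{3272620}{141 \left(- \frac{3589450}{151}\right)} = \frac{3272620}{141} \left(- \frac{151}{3589450}\right) = - \frac{49416562}{50611245}$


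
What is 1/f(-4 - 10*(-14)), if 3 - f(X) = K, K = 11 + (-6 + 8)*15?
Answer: -1/38 ≈ -0.026316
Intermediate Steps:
K = 41 (K = 11 + 2*15 = 11 + 30 = 41)
f(X) = -38 (f(X) = 3 - 1*41 = 3 - 41 = -38)
1/f(-4 - 10*(-14)) = 1/(-38) = -1/38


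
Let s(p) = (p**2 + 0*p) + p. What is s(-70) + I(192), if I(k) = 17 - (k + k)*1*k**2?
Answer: -14150929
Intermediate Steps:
I(k) = 17 - 2*k**3 (I(k) = 17 - 2*k*k**2 = 17 - 2*k**3)
s(p) = p + p**2 (s(p) = (p**2 + 0) + p = p**2 + p = p + p**2)
s(-70) + I(192) = -70*(1 - 70) + (17 - 2*192**3) = -70*(-69) + (17 - 2*7077888) = 4830 + (17 - 14155776) = 4830 - 14155759 = -14150929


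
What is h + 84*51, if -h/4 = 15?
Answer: 4224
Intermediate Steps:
h = -60 (h = -4*15 = -60)
h + 84*51 = -60 + 84*51 = -60 + 4284 = 4224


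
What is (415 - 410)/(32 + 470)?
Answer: 5/502 ≈ 0.0099602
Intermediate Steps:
(415 - 410)/(32 + 470) = 5/502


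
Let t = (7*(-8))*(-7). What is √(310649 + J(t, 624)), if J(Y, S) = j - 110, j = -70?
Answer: √310469 ≈ 557.20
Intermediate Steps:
t = 392 (t = -56*(-7) = 392)
J(Y, S) = -180 (J(Y, S) = -70 - 110 = -180)
√(310649 + J(t, 624)) = √(310649 - 180) = √310469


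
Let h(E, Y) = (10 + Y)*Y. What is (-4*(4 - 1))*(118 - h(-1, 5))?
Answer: -516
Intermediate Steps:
h(E, Y) = Y*(10 + Y)
(-4*(4 - 1))*(118 - h(-1, 5)) = (-4*(4 - 1))*(118 - 5*(10 + 5)) = (-4*3)*(118 - 5*15) = -12*(118 - 1*75) = -12*(118 - 75) = -12*43 = -516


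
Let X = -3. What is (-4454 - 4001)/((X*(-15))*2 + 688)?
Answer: -8455/778 ≈ -10.868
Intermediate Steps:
(-4454 - 4001)/((X*(-15))*2 + 688) = (-4454 - 4001)/(-3*(-15)*2 + 688) = -8455/(45*2 + 688) = -8455/(90 + 688) = -8455/778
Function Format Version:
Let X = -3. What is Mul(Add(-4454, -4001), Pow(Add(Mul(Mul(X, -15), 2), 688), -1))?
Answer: Rational(-8455, 778) ≈ -10.868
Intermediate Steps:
Mul(Add(-4454, -4001), Pow(Add(Mul(Mul(X, -15), 2), 688), -1)) = Mul(Add(-4454, -4001), Pow(Add(Mul(Mul(-3, -15), 2), 688), -1)) = Mul(-8455, Pow(Add(Mul(45, 2), 688), -1)) = Mul(-8455, Pow(Add(90, 688), -1)) = Mul(-8455, Pow(778, -1)) = Mul(-8455, Rational(1, 778)) = Rational(-8455, 778)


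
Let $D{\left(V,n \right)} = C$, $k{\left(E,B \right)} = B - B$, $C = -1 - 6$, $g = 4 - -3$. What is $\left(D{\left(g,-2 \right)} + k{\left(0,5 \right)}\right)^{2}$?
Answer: $49$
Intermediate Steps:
$g = 7$ ($g = 4 + 3 = 7$)
$C = -7$ ($C = -1 - 6 = -7$)
$k{\left(E,B \right)} = 0$
$D{\left(V,n \right)} = -7$
$\left(D{\left(g,-2 \right)} + k{\left(0,5 \right)}\right)^{2} = \left(-7 + 0\right)^{2} = \left(-7\right)^{2} = 49$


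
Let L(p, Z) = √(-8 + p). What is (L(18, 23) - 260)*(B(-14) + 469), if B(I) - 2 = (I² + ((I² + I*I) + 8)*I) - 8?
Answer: 1284660 - 4941*√10 ≈ 1.2690e+6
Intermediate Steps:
B(I) = -6 + I² + I*(8 + 2*I²) (B(I) = 2 + ((I² + ((I² + I*I) + 8)*I) - 8) = 2 + ((I² + ((I² + I²) + 8)*I) - 8) = 2 + ((I² + (2*I² + 8)*I) - 8) = 2 + ((I² + (8 + 2*I²)*I) - 8) = 2 + ((I² + I*(8 + 2*I²)) - 8) = 2 + (-8 + I² + I*(8 + 2*I²)) = -6 + I² + I*(8 + 2*I²))
(L(18, 23) - 260)*(B(-14) + 469) = (√(-8 + 18) - 260)*((-6 + (-14)² + 2*(-14)³ + 8*(-14)) + 469) = (√10 - 260)*((-6 + 196 + 2*(-2744) - 112) + 469) = (-260 + √10)*((-6 + 196 - 5488 - 112) + 469) = (-260 + √10)*(-5410 + 469) = (-260 + √10)*(-4941) = 1284660 - 4941*√10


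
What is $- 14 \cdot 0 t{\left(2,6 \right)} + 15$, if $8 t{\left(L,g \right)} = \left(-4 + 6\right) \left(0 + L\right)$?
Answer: $15$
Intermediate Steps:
$t{\left(L,g \right)} = \frac{L}{4}$ ($t{\left(L,g \right)} = \frac{\left(-4 + 6\right) \left(0 + L\right)}{8} = \frac{2 L}{8} = \frac{L}{4}$)
$- 14 \cdot 0 t{\left(2,6 \right)} + 15 = - 14 \cdot 0 \cdot \frac{1}{4} \cdot 2 + 15 = - 14 \cdot 0 \cdot \frac{1}{2} + 15 = \left(-14\right) 0 + 15 = 0 + 15 = 15$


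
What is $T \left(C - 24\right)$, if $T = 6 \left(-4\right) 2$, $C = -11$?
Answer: $1680$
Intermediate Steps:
$T = -48$ ($T = \left(-24\right) 2 = -48$)
$T \left(C - 24\right) = - 48 \left(-11 - 24\right) = \left(-48\right) \left(-35\right) = 1680$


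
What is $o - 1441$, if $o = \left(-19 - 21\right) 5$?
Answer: $-1641$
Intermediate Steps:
$o = -200$ ($o = \left(-40\right) 5 = -200$)
$o - 1441 = -200 - 1441 = -1641$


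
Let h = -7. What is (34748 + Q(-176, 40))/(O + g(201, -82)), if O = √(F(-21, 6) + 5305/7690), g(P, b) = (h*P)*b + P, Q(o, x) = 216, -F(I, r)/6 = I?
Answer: 6215003093400/20543958806401 - 34964*√299677762/20543958806401 ≈ 0.30249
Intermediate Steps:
F(I, r) = -6*I
g(P, b) = P - 7*P*b (g(P, b) = (-7*P)*b + P = -7*P*b + P = P - 7*P*b)
O = √299677762/1538 (O = √(-6*(-21) + 5305/7690) = √(126 + 5305*(1/7690)) = √(126 + 1061/1538) = √(194849/1538) = √299677762/1538 ≈ 11.256)
(34748 + Q(-176, 40))/(O + g(201, -82)) = (34748 + 216)/(√299677762/1538 + 201*(1 - 7*(-82))) = 34964/(√299677762/1538 + 201*(1 + 574)) = 34964/(√299677762/1538 + 201*575) = 34964/(√299677762/1538 + 115575) = 34964/(115575 + √299677762/1538)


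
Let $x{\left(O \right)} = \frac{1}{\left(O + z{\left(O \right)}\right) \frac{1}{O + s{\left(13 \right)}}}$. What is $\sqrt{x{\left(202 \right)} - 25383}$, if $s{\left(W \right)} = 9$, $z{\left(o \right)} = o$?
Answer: $\frac{i \sqrt{1035706621}}{202} \approx 159.32 i$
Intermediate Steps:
$x{\left(O \right)} = \frac{9 + O}{2 O}$ ($x{\left(O \right)} = \frac{1}{\left(O + O\right) \frac{1}{O + 9}} = \frac{1}{2 O \frac{1}{9 + O}} = \frac{9 + O}{2 O}$)
$\sqrt{x{\left(202 \right)} - 25383} = \sqrt{\frac{9 + 202}{2 \cdot 202} - 25383} = \sqrt{\frac{1}{2} \cdot \frac{1}{202} \cdot 211 - 25383} = \sqrt{\frac{211}{404} - 25383} = \sqrt{- \frac{10254521}{404}} = \frac{i \sqrt{1035706621}}{202}$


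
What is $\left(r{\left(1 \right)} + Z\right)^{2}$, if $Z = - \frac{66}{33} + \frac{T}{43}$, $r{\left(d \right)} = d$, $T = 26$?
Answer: $\frac{289}{1849} \approx 0.1563$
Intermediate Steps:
$Z = - \frac{60}{43}$ ($Z = - \frac{66}{33} + \frac{26}{43} = \left(-66\right) \frac{1}{33} + 26 \cdot \frac{1}{43} = -2 + \frac{26}{43} = - \frac{60}{43} \approx -1.3953$)
$\left(r{\left(1 \right)} + Z\right)^{2} = \left(1 - \frac{60}{43}\right)^{2} = \left(- \frac{17}{43}\right)^{2} = \frac{289}{1849}$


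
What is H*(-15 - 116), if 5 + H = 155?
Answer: -19650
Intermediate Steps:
H = 150 (H = -5 + 155 = 150)
H*(-15 - 116) = 150*(-15 - 116) = 150*(-131) = -19650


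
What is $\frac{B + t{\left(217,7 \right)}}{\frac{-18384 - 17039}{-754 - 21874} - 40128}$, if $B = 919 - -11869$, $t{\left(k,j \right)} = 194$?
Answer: $- \frac{293756696}{907980961} \approx -0.32353$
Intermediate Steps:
$B = 12788$ ($B = 919 + 11869 = 12788$)
$\frac{B + t{\left(217,7 \right)}}{\frac{-18384 - 17039}{-754 - 21874} - 40128} = \frac{12788 + 194}{\frac{-18384 - 17039}{-754 - 21874} - 40128} = \frac{12982}{- \frac{35423}{-22628} - 40128} = \frac{12982}{\left(-35423\right) \left(- \frac{1}{22628}\right) - 40128} = \frac{12982}{\frac{35423}{22628} - 40128} = \frac{12982}{- \frac{907980961}{22628}} = 12982 \left(- \frac{22628}{907980961}\right) = - \frac{293756696}{907980961}$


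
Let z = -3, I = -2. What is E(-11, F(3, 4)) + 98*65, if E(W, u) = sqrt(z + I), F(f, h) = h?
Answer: 6370 + I*sqrt(5) ≈ 6370.0 + 2.2361*I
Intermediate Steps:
E(W, u) = I*sqrt(5) (E(W, u) = sqrt(-3 - 2) = sqrt(-5) = I*sqrt(5))
E(-11, F(3, 4)) + 98*65 = I*sqrt(5) + 98*65 = I*sqrt(5) + 6370 = 6370 + I*sqrt(5)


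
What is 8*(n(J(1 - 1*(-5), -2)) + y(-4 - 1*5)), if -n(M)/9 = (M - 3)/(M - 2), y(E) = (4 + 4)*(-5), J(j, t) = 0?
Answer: -428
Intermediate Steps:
y(E) = -40 (y(E) = 8*(-5) = -40)
n(M) = -9*(-3 + M)/(-2 + M) (n(M) = -9*(M - 3)/(M - 2) = -9*(-3 + M)/(-2 + M))
8*(n(J(1 - 1*(-5), -2)) + y(-4 - 1*5)) = 8*(9*(3 - 1*0)/(-2 + 0) - 40) = 8*(9*(3 + 0)/(-2) - 40) = 8*(9*(-½)*3 - 40) = 8*(-27/2 - 40) = 8*(-107/2) = -428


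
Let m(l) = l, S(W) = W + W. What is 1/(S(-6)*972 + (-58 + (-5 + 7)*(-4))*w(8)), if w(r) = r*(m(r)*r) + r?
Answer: -1/45984 ≈ -2.1747e-5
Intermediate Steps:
S(W) = 2*W
w(r) = r + r³ (w(r) = r*(r*r) + r = r*r² + r = r³ + r = r + r³)
1/(S(-6)*972 + (-58 + (-5 + 7)*(-4))*w(8)) = 1/((2*(-6))*972 + (-58 + (-5 + 7)*(-4))*(8 + 8³)) = 1/(-12*972 + (-58 + 2*(-4))*(8 + 512)) = 1/(-11664 + (-58 - 8)*520) = 1/(-11664 - 66*520) = 1/(-11664 - 34320) = 1/(-45984) = -1/45984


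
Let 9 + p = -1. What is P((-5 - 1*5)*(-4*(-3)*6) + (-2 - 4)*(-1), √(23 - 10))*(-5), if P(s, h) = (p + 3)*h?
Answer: 35*√13 ≈ 126.19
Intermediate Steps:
p = -10 (p = -9 - 1 = -10)
P(s, h) = -7*h (P(s, h) = (-10 + 3)*h = -7*h)
P((-5 - 1*5)*(-4*(-3)*6) + (-2 - 4)*(-1), √(23 - 10))*(-5) = -7*√(23 - 10)*(-5) = -7*√13*(-5) = 35*√13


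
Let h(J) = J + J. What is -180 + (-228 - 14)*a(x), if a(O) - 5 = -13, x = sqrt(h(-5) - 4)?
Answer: 1756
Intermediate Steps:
h(J) = 2*J
x = I*sqrt(14) (x = sqrt(2*(-5) - 4) = sqrt(-10 - 4) = sqrt(-14) = I*sqrt(14) ≈ 3.7417*I)
a(O) = -8 (a(O) = 5 - 13 = -8)
-180 + (-228 - 14)*a(x) = -180 + (-228 - 14)*(-8) = -180 - 242*(-8) = -180 + 1936 = 1756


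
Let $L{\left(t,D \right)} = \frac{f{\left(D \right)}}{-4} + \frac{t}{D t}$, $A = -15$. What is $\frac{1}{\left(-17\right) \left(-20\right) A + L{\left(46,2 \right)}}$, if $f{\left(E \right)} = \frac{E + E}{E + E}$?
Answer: $- \frac{4}{20399} \approx -0.00019609$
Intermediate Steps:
$f{\left(E \right)} = 1$ ($f{\left(E \right)} = \frac{2 E}{2 E} = 2 E \frac{1}{2 E} = 1$)
$L{\left(t,D \right)} = - \frac{1}{4} + \frac{1}{D}$ ($L{\left(t,D \right)} = 1 \frac{1}{-4} + \frac{t}{D t} = 1 \left(- \frac{1}{4}\right) + t \frac{1}{D t} = - \frac{1}{4} + \frac{1}{D}$)
$\frac{1}{\left(-17\right) \left(-20\right) A + L{\left(46,2 \right)}} = \frac{1}{\left(-17\right) \left(-20\right) \left(-15\right) + \frac{4 - 2}{4 \cdot 2}} = \frac{1}{340 \left(-15\right) + \frac{1}{4} \cdot \frac{1}{2} \left(4 - 2\right)} = \frac{1}{-5100 + \frac{1}{4} \cdot \frac{1}{2} \cdot 2} = \frac{1}{-5100 + \frac{1}{4}} = \frac{1}{- \frac{20399}{4}} = - \frac{4}{20399}$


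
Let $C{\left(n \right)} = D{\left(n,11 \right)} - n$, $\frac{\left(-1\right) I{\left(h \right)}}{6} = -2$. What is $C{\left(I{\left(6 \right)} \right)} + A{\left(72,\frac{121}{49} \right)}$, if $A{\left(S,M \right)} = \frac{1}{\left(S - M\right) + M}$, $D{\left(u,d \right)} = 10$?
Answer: $- \frac{143}{72} \approx -1.9861$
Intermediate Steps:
$A{\left(S,M \right)} = \frac{1}{S}$
$I{\left(h \right)} = 12$ ($I{\left(h \right)} = \left(-6\right) \left(-2\right) = 12$)
$C{\left(n \right)} = 10 - n$
$C{\left(I{\left(6 \right)} \right)} + A{\left(72,\frac{121}{49} \right)} = \left(10 - 12\right) + \frac{1}{72} = -2 + \frac{1}{72} = - \frac{143}{72}$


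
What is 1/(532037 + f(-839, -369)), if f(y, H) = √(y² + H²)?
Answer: 532037/283062529287 - √840082/283062529287 ≈ 1.8763e-6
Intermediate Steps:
f(y, H) = √(H² + y²)
1/(532037 + f(-839, -369)) = 1/(532037 + √((-369)² + (-839)²)) = 1/(532037 + √(136161 + 703921)) = 1/(532037 + √840082)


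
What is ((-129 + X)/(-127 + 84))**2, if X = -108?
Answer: 56169/1849 ≈ 30.378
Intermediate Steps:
((-129 + X)/(-127 + 84))**2 = ((-129 - 108)/(-127 + 84))**2 = (-237/(-43))**2 = (-237*(-1/43))**2 = (237/43)**2 = 56169/1849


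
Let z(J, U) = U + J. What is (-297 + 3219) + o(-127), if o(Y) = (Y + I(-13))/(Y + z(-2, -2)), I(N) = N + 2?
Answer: 382920/131 ≈ 2923.1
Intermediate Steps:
I(N) = 2 + N
z(J, U) = J + U
o(Y) = (-11 + Y)/(-4 + Y) (o(Y) = (Y + (2 - 13))/(Y + (-2 - 2)) = (Y - 11)/(Y - 4) = (-11 + Y)/(-4 + Y))
(-297 + 3219) + o(-127) = (-297 + 3219) + (-11 - 127)/(-4 - 127) = 2922 - 138/(-131) = 2922 - 1/131*(-138) = 2922 + 138/131 = 382920/131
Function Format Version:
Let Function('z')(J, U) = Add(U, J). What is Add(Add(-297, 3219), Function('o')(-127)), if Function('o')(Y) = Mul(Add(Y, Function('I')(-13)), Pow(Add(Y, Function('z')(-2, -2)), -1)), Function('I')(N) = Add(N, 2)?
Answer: Rational(382920, 131) ≈ 2923.1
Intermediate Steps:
Function('I')(N) = Add(2, N)
Function('z')(J, U) = Add(J, U)
Function('o')(Y) = Mul(Pow(Add(-4, Y), -1), Add(-11, Y)) (Function('o')(Y) = Mul(Add(Y, Add(2, -13)), Pow(Add(Y, Add(-2, -2)), -1)) = Mul(Add(Y, -11), Pow(Add(Y, -4), -1)) = Mul(Add(-11, Y), Pow(Add(-4, Y), -1)) = Mul(Pow(Add(-4, Y), -1), Add(-11, Y)))
Add(Add(-297, 3219), Function('o')(-127)) = Add(Add(-297, 3219), Mul(Pow(Add(-4, -127), -1), Add(-11, -127))) = Add(2922, Mul(Pow(-131, -1), -138)) = Add(2922, Mul(Rational(-1, 131), -138)) = Add(2922, Rational(138, 131)) = Rational(382920, 131)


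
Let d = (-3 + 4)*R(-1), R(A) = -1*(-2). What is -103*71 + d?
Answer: -7311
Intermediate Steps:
R(A) = 2
d = 2 (d = (-3 + 4)*2 = 1*2 = 2)
-103*71 + d = -103*71 + 2 = -7313 + 2 = -7311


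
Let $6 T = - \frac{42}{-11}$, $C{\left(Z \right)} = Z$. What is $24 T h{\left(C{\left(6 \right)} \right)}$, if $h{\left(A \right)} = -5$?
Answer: $- \frac{840}{11} \approx -76.364$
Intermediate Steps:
$T = \frac{7}{11}$ ($T = \frac{\left(-42\right) \frac{1}{-11}}{6} = \frac{\left(-42\right) \left(- \frac{1}{11}\right)}{6} = \frac{1}{6} \cdot \frac{42}{11} = \frac{7}{11} \approx 0.63636$)
$24 T h{\left(C{\left(6 \right)} \right)} = 24 \cdot \frac{7}{11} \left(-5\right) = \frac{168}{11} \left(-5\right) = - \frac{840}{11}$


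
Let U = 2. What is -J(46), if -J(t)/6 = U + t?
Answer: 288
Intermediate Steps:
J(t) = -12 - 6*t (J(t) = -6*(2 + t) = -12 - 6*t)
-J(46) = -(-12 - 6*46) = -(-12 - 276) = -1*(-288) = 288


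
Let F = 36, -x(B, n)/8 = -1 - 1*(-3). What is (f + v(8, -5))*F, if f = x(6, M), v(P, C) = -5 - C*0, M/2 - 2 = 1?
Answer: -756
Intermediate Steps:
M = 6 (M = 4 + 2*1 = 4 + 2 = 6)
v(P, C) = -5 (v(P, C) = -5 - 1*0 = -5 + 0 = -5)
x(B, n) = -16 (x(B, n) = -8*(-1 - 1*(-3)) = -8*(-1 + 3) = -8*2 = -16)
f = -16
(f + v(8, -5))*F = (-16 - 5)*36 = -21*36 = -756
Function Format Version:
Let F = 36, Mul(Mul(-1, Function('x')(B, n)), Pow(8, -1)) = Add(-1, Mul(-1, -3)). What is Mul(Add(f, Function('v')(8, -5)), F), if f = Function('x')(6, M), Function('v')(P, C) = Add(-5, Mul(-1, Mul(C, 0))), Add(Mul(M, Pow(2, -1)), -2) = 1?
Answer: -756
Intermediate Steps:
M = 6 (M = Add(4, Mul(2, 1)) = Add(4, 2) = 6)
Function('v')(P, C) = -5 (Function('v')(P, C) = Add(-5, Mul(-1, 0)) = Add(-5, 0) = -5)
Function('x')(B, n) = -16 (Function('x')(B, n) = Mul(-8, Add(-1, Mul(-1, -3))) = Mul(-8, Add(-1, 3)) = Mul(-8, 2) = -16)
f = -16
Mul(Add(f, Function('v')(8, -5)), F) = Mul(Add(-16, -5), 36) = Mul(-21, 36) = -756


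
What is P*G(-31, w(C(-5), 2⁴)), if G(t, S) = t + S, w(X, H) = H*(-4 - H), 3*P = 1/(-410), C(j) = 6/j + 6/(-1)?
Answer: 117/410 ≈ 0.28537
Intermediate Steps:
C(j) = -6 + 6/j (C(j) = 6/j + 6*(-1) = 6/j - 6 = -6 + 6/j)
P = -1/1230 (P = (⅓)/(-410) = (⅓)*(-1/410) = -1/1230 ≈ -0.00081301)
G(t, S) = S + t
P*G(-31, w(C(-5), 2⁴)) = -(-1*2⁴*(4 + 2⁴) - 31)/1230 = -(-1*16*(4 + 16) - 31)/1230 = -(-1*16*20 - 31)/1230 = -(-320 - 31)/1230 = -1/1230*(-351) = 117/410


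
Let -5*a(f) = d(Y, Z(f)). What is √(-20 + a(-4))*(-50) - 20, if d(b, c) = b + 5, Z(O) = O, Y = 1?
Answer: -20 - 10*I*√530 ≈ -20.0 - 230.22*I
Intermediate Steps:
d(b, c) = 5 + b
a(f) = -6/5 (a(f) = -(5 + 1)/5 = -⅕*6 = -6/5)
√(-20 + a(-4))*(-50) - 20 = √(-20 - 6/5)*(-50) - 20 = √(-106/5)*(-50) - 20 = (I*√530/5)*(-50) - 20 = -10*I*√530 - 20 = -20 - 10*I*√530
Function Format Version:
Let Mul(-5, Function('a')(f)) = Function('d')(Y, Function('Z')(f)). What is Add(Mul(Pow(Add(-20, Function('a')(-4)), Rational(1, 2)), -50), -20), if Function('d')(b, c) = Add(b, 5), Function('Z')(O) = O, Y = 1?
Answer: Add(-20, Mul(-10, I, Pow(530, Rational(1, 2)))) ≈ Add(-20.000, Mul(-230.22, I))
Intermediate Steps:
Function('d')(b, c) = Add(5, b)
Function('a')(f) = Rational(-6, 5) (Function('a')(f) = Mul(Rational(-1, 5), Add(5, 1)) = Mul(Rational(-1, 5), 6) = Rational(-6, 5))
Add(Mul(Pow(Add(-20, Function('a')(-4)), Rational(1, 2)), -50), -20) = Add(Mul(Pow(Add(-20, Rational(-6, 5)), Rational(1, 2)), -50), -20) = Add(Mul(Pow(Rational(-106, 5), Rational(1, 2)), -50), -20) = Add(Mul(Mul(Rational(1, 5), I, Pow(530, Rational(1, 2))), -50), -20) = Add(Mul(-10, I, Pow(530, Rational(1, 2))), -20) = Add(-20, Mul(-10, I, Pow(530, Rational(1, 2))))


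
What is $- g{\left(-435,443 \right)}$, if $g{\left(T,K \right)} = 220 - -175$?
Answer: $-395$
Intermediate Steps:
$g{\left(T,K \right)} = 395$ ($g{\left(T,K \right)} = 220 + 175 = 395$)
$- g{\left(-435,443 \right)} = \left(-1\right) 395 = -395$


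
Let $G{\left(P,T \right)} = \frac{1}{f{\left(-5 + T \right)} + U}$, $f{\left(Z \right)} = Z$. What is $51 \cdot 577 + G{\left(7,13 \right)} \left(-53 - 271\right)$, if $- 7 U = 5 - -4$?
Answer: $\frac{1380801}{47} \approx 29379.0$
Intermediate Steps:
$U = - \frac{9}{7}$ ($U = - \frac{5 - -4}{7} = - \frac{5 + 4}{7} = \left(- \frac{1}{7}\right) 9 = - \frac{9}{7} \approx -1.2857$)
$G{\left(P,T \right)} = \frac{1}{- \frac{44}{7} + T}$ ($G{\left(P,T \right)} = \frac{1}{\left(-5 + T\right) - \frac{9}{7}} = \frac{1}{- \frac{44}{7} + T}$)
$51 \cdot 577 + G{\left(7,13 \right)} \left(-53 - 271\right) = 51 \cdot 577 + \frac{7}{-44 + 7 \cdot 13} \left(-53 - 271\right) = 29427 + \frac{7}{-44 + 91} \left(-324\right) = 29427 + \frac{7}{47} \left(-324\right) = 29427 - \frac{2268}{47} = \frac{1380801}{47}$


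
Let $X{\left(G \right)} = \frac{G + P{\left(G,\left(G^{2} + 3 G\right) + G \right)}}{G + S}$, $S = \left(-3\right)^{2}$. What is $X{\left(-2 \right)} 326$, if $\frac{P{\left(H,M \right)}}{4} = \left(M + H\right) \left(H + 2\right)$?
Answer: $- \frac{652}{7} \approx -93.143$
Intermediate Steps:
$S = 9$
$P{\left(H,M \right)} = 4 \left(2 + H\right) \left(H + M\right)$ ($P{\left(H,M \right)} = 4 \left(M + H\right) \left(H + 2\right) = 4 \left(H + M\right) \left(2 + H\right) = 4 \left(2 + H\right) \left(H + M\right)$)
$X{\left(G \right)} = \frac{12 G^{2} + 41 G + 4 G \left(G^{2} + 4 G\right)}{9 + G}$ ($X{\left(G \right)} = \frac{G + \left(4 G^{2} + 8 G + 8 \left(\left(G^{2} + 3 G\right) + G\right) + 4 G \left(\left(G^{2} + 3 G\right) + G\right)\right)}{G + 9} = \frac{G + \left(4 G^{2} + 8 G + 8 \left(G^{2} + 4 G\right) + 4 G \left(G^{2} + 4 G\right)\right)}{9 + G} = \frac{G + \left(4 G^{2} + 8 G + \left(8 G^{2} + 32 G\right) + 4 G \left(G^{2} + 4 G\right)\right)}{9 + G} = \frac{G + \left(12 G^{2} + 40 G + 4 G \left(G^{2} + 4 G\right)\right)}{9 + G} = \frac{12 G^{2} + 41 G + 4 G \left(G^{2} + 4 G\right)}{9 + G}$)
$X{\left(-2 \right)} 326 = - \frac{2 \left(41 + 4 \left(-2\right)^{2} + 28 \left(-2\right)\right)}{9 - 2} \cdot 326 = - \frac{2 \left(41 + 4 \cdot 4 - 56\right)}{7} \cdot 326 = \left(-2\right) \frac{1}{7} \left(41 + 16 - 56\right) 326 = \left(-2\right) \frac{1}{7} \cdot 1 \cdot 326 = \left(- \frac{2}{7}\right) 326 = - \frac{652}{7}$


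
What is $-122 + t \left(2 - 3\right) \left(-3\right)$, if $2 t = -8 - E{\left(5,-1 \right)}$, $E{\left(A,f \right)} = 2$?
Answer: $-137$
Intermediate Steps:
$t = -5$ ($t = \frac{-8 - 2}{2} = \frac{1}{2} \left(-10\right) = -5$)
$-122 + t \left(2 - 3\right) \left(-3\right) = -122 - 5 \left(2 - 3\right) \left(-3\right) = -122 - 5 \left(\left(-1\right) \left(-3\right)\right) = -122 - 15 = -137$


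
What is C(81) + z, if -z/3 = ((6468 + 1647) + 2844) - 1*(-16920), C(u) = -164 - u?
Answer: -83882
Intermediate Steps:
z = -83637 (z = -3*(((6468 + 1647) + 2844) - 1*(-16920)) = -3*((8115 + 2844) + 16920) = -3*(10959 + 16920) = -3*27879 = -83637)
C(81) + z = (-164 - 1*81) - 83637 = (-164 - 81) - 83637 = -245 - 83637 = -83882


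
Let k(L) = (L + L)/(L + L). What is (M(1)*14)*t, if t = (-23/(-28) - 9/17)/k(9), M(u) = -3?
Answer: -417/34 ≈ -12.265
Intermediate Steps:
k(L) = 1 (k(L) = (2*L)/((2*L)) = (2*L)*(1/(2*L)) = 1)
t = 139/476 (t = (-23/(-28) - 9/17)/1 = (-23*(-1/28) - 9*1/17)*1 = (23/28 - 9/17)*1 = (139/476)*1 = 139/476 ≈ 0.29202)
(M(1)*14)*t = -3*14*(139/476) = -42*139/476 = -417/34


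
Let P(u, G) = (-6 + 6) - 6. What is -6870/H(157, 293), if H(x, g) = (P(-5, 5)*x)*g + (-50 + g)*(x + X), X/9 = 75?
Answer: 229/2461 ≈ 0.093052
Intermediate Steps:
X = 675 (X = 9*75 = 675)
P(u, G) = -6 (P(u, G) = 0 - 6 = -6)
H(x, g) = (-50 + g)*(675 + x) - 6*g*x (H(x, g) = (-6*x)*g + (-50 + g)*(x + 675) = -6*g*x + (-50 + g)*(675 + x) = (-50 + g)*(675 + x) - 6*g*x)
-6870/H(157, 293) = -6870/(-33750 - 50*157 + 675*293 - 5*293*157) = -6870/(-33750 - 7850 + 197775 - 230005) = -6870/(-73830) = -6870*(-1/73830) = 229/2461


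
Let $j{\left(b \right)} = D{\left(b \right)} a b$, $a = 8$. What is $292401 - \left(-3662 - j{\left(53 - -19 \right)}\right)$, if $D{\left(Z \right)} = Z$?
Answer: $337535$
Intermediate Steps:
$j{\left(b \right)} = 8 b^{2}$ ($j{\left(b \right)} = b 8 b = 8 b b = 8 b^{2}$)
$292401 - \left(-3662 - j{\left(53 - -19 \right)}\right) = 292401 - \left(-3662 - 8 \left(53 - -19\right)^{2}\right) = 292401 - \left(-3662 - 8 \left(53 + 19\right)^{2}\right) = 292401 + \left(\left(18760 + 8 \cdot 72^{2}\right) - 15098\right) = 292401 + \left(\left(18760 + 8 \cdot 5184\right) - 15098\right) = 292401 + \left(\left(18760 + 41472\right) - 15098\right) = 292401 + \left(60232 - 15098\right) = 292401 + 45134 = 337535$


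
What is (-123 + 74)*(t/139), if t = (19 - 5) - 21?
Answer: 343/139 ≈ 2.4676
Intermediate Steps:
t = -7 (t = 14 - 21 = -7)
(-123 + 74)*(t/139) = (-123 + 74)*(-7/139) = -(-343)/139 = -49*(-7/139) = 343/139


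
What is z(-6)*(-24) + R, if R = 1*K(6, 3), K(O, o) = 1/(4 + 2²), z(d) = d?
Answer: 1153/8 ≈ 144.13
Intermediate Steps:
K(O, o) = ⅛ (K(O, o) = 1/(4 + 4) = 1/8 = ⅛)
R = ⅛ (R = 1*(⅛) = ⅛ ≈ 0.12500)
z(-6)*(-24) + R = -6*(-24) + ⅛ = 144 + ⅛ = 1153/8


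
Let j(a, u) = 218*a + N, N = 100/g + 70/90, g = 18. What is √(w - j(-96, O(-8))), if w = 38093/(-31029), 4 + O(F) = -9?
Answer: √20142174430758/31029 ≈ 144.64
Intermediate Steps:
O(F) = -13 (O(F) = -4 - 9 = -13)
N = 19/3 (N = 100/18 + 70/90 = 100*(1/18) + 70*(1/90) = 50/9 + 7/9 = 19/3 ≈ 6.3333)
w = -38093/31029 (w = 38093*(-1/31029) = -38093/31029 ≈ -1.2277)
j(a, u) = 19/3 + 218*a (j(a, u) = 218*a + 19/3 = 19/3 + 218*a)
√(w - j(-96, O(-8))) = √(-38093/31029 - (19/3 + 218*(-96))) = √(-38093/31029 - (19/3 - 20928)) = √(-38093/31029 - 1*(-62765/3)) = √(-38093/31029 + 62765/3) = √(649140302/31029) = √20142174430758/31029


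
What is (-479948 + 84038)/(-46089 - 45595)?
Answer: 197955/45842 ≈ 4.3182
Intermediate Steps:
(-479948 + 84038)/(-46089 - 45595) = -395910/(-91684) = -395910*(-1/91684) = 197955/45842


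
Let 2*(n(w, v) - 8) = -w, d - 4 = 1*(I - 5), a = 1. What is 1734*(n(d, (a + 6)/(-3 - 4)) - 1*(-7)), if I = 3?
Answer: 24276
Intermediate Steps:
d = 2 (d = 4 + 1*(3 - 5) = 4 + 1*(-2) = 4 - 2 = 2)
n(w, v) = 8 - w/2 (n(w, v) = 8 + (-w)/2 = 8 - w/2)
1734*(n(d, (a + 6)/(-3 - 4)) - 1*(-7)) = 1734*((8 - 1/2*2) - 1*(-7)) = 1734*((8 - 1) + 7) = 1734*(7 + 7) = 1734*14 = 24276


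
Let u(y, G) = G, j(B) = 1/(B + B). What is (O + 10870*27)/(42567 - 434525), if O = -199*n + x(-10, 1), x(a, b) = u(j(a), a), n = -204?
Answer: -167038/195979 ≈ -0.85233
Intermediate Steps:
j(B) = 1/(2*B)
x(a, b) = a
O = 40586 (O = -199*(-204) - 10 = 40596 - 10 = 40586)
(O + 10870*27)/(42567 - 434525) = (40586 + 10870*27)/(42567 - 434525) = (40586 + 293490)/(-391958) = 334076*(-1/391958) = -167038/195979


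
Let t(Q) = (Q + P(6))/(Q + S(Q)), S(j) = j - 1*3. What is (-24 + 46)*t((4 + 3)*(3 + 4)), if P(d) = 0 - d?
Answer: 946/95 ≈ 9.9579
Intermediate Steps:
P(d) = -d
S(j) = -3 + j (S(j) = j - 3 = -3 + j)
t(Q) = (-6 + Q)/(-3 + 2*Q) (t(Q) = (Q - 1*6)/(Q + (-3 + Q)) = (Q - 6)/(-3 + 2*Q) = (-6 + Q)/(-3 + 2*Q))
(-24 + 46)*t((4 + 3)*(3 + 4)) = (-24 + 46)*((-6 + (4 + 3)*(3 + 4))/(-3 + 2*((4 + 3)*(3 + 4)))) = 22*((-6 + 7*7)/(-3 + 2*(7*7))) = 22*((-6 + 49)/(-3 + 2*49)) = 22*(43/(-3 + 98)) = 22*(43/95) = 946/95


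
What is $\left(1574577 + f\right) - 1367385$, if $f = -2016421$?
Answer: $-1809229$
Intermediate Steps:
$\left(1574577 + f\right) - 1367385 = \left(1574577 - 2016421\right) - 1367385 = -441844 - 1367385 = -1809229$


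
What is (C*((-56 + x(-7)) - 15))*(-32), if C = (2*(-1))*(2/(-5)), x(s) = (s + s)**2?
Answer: -3200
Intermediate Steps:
x(s) = 4*s**2 (x(s) = (2*s)**2 = 4*s**2)
C = 4/5 (C = -4*(-1)/5 = -2*(-2/5) = 4/5 ≈ 0.80000)
(C*((-56 + x(-7)) - 15))*(-32) = (4*((-56 + 4*(-7)**2) - 15)/5)*(-32) = (4*((-56 + 4*49) - 15)/5)*(-32) = (4*((-56 + 196) - 15)/5)*(-32) = (4*(140 - 15)/5)*(-32) = ((4/5)*125)*(-32) = 100*(-32) = -3200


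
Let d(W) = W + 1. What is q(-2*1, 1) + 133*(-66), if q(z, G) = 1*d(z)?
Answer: -8779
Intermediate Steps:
d(W) = 1 + W
q(z, G) = 1 + z (q(z, G) = 1*(1 + z) = 1 + z)
q(-2*1, 1) + 133*(-66) = (1 - 2*1) + 133*(-66) = (1 - 2) - 8778 = -1 - 8778 = -8779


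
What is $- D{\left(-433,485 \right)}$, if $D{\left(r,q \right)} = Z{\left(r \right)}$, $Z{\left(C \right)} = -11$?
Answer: $11$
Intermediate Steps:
$D{\left(r,q \right)} = -11$
$- D{\left(-433,485 \right)} = \left(-1\right) \left(-11\right) = 11$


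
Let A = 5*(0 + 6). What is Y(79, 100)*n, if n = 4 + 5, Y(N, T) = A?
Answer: 270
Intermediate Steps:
A = 30 (A = 5*6 = 30)
Y(N, T) = 30
n = 9
Y(79, 100)*n = 30*9 = 270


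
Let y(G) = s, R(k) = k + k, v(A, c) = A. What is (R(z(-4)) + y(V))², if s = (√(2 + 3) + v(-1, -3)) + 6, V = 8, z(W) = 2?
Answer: (9 + √5)² ≈ 126.25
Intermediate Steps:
R(k) = 2*k
s = 5 + √5 (s = (√(2 + 3) - 1) + 6 = (√5 - 1) + 6 = (-1 + √5) + 6 = 5 + √5 ≈ 7.2361)
y(G) = 5 + √5
(R(z(-4)) + y(V))² = (2*2 + (5 + √5))² = (4 + (5 + √5))² = (9 + √5)²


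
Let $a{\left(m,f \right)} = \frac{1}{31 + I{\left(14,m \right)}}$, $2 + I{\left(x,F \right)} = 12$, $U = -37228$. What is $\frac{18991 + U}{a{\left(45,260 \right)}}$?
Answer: $-747717$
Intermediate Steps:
$I{\left(x,F \right)} = 10$ ($I{\left(x,F \right)} = -2 + 12 = 10$)
$a{\left(m,f \right)} = \frac{1}{41}$ ($a{\left(m,f \right)} = \frac{1}{31 + 10} = \frac{1}{41}$)
$\frac{18991 + U}{a{\left(45,260 \right)}} = \left(18991 - 37228\right) \frac{1}{\frac{1}{41}} = \left(-18237\right) 41 = -747717$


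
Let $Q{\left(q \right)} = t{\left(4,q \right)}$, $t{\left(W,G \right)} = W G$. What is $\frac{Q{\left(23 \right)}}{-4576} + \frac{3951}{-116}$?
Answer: $- \frac{1130653}{33176} \approx -34.08$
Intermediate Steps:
$t{\left(W,G \right)} = G W$
$Q{\left(q \right)} = 4 q$ ($Q{\left(q \right)} = q 4 = 4 q$)
$\frac{Q{\left(23 \right)}}{-4576} + \frac{3951}{-116} = \frac{4 \cdot 23}{-4576} + \frac{3951}{-116} = 92 \left(- \frac{1}{4576}\right) + 3951 \left(- \frac{1}{116}\right) = - \frac{23}{1144} - \frac{3951}{116} = - \frac{1130653}{33176}$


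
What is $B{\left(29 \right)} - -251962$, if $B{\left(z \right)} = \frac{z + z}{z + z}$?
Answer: $251963$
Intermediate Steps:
$B{\left(z \right)} = 1$ ($B{\left(z \right)} = \frac{2 z}{2 z} = 2 z \frac{1}{2 z} = 1$)
$B{\left(29 \right)} - -251962 = 1 - -251962 = 1 + 251962 = 251963$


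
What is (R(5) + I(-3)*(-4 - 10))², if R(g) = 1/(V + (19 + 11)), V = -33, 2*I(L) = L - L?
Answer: ⅑ ≈ 0.11111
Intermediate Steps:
I(L) = 0 (I(L) = (L - L)/2 = (½)*0 = 0)
R(g) = -⅓ (R(g) = 1/(-33 + (19 + 11)) = 1/(-33 + 30) = 1/(-3) = -⅓)
(R(5) + I(-3)*(-4 - 10))² = (-⅓ + 0*(-4 - 10))² = (-⅓ + 0*(-14))² = (-⅓ + 0)² = (-⅓)² = ⅑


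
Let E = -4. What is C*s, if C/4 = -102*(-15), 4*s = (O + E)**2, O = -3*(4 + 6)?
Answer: 1768680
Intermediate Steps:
O = -30 (O = -3*10 = -30)
s = 289 (s = (-30 - 4)**2/4 = (1/4)*(-34)**2 = (1/4)*1156 = 289)
C = 6120 (C = 4*(-102*(-15)) = 4*1530 = 6120)
C*s = 6120*289 = 1768680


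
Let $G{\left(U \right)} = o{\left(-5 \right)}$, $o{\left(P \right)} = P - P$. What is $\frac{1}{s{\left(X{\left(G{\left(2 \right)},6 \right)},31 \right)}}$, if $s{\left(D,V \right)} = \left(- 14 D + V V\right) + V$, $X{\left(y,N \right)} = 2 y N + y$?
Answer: $\frac{1}{992} \approx 0.0010081$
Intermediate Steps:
$o{\left(P \right)} = 0$
$G{\left(U \right)} = 0$
$X{\left(y,N \right)} = y + 2 N y$ ($X{\left(y,N \right)} = 2 N y + y = y + 2 N y$)
$s{\left(D,V \right)} = V + V^{2} - 14 D$ ($s{\left(D,V \right)} = \left(- 14 D + V^{2}\right) + V = \left(V^{2} - 14 D\right) + V = V + V^{2} - 14 D$)
$\frac{1}{s{\left(X{\left(G{\left(2 \right)},6 \right)},31 \right)}} = \frac{1}{31 + 31^{2} - 14 \cdot 0 \left(1 + 2 \cdot 6\right)} = \frac{1}{31 + 961 - 14 \cdot 0 \left(1 + 12\right)} = \frac{1}{31 + 961 - 14 \cdot 0 \cdot 13} = \frac{1}{31 + 961 - 0} = \frac{1}{31 + 961 + 0} = \frac{1}{992}$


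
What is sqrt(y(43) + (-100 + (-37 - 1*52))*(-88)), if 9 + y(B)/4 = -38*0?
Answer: 6*sqrt(461) ≈ 128.83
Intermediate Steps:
y(B) = -36 (y(B) = -36 + 4*(-38*0) = -36 + 4*0 = -36 + 0 = -36)
sqrt(y(43) + (-100 + (-37 - 1*52))*(-88)) = sqrt(-36 + (-100 + (-37 - 1*52))*(-88)) = sqrt(-36 + (-100 + (-37 - 52))*(-88)) = sqrt(-36 + (-100 - 89)*(-88)) = sqrt(-36 - 189*(-88)) = sqrt(-36 + 16632) = sqrt(16596) = 6*sqrt(461)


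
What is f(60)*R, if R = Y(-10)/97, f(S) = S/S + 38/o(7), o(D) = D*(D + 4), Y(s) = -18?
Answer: -2070/7469 ≈ -0.27715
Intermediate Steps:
o(D) = D*(4 + D)
f(S) = 115/77 (f(S) = S/S + 38/((7*(4 + 7))) = 1 + 38/((7*11)) = 1 + 38/77 = 115/77)
R = -18/97 ≈ -0.18557
f(60)*R = (115/77)*(-18/97) = -2070/7469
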